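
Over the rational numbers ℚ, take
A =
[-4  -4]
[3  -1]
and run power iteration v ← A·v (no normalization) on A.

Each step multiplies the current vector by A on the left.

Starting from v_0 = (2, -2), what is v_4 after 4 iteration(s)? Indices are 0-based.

v_4 = (-288, 568)

v_0 = (2, -2).
v_1 = A·v_0 = (0, 8).
v_2 = A·v_1 = (-32, -8).
v_3 = A·v_2 = (160, -88).
v_4 = A·v_3 = (-288, 568).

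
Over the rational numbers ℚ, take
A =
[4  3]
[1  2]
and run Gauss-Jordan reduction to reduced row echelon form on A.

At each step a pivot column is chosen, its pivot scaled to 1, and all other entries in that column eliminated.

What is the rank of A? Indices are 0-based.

[1] R0 /= 4  ⇒  (1, 3/4)
     R1 -= 1·R0  ⇒  (0, 5/4)
[2] R1 /= 5/4  ⇒  (0, 1)
     R0 -= 3/4·R1  ⇒  (1, 0)

rank = 2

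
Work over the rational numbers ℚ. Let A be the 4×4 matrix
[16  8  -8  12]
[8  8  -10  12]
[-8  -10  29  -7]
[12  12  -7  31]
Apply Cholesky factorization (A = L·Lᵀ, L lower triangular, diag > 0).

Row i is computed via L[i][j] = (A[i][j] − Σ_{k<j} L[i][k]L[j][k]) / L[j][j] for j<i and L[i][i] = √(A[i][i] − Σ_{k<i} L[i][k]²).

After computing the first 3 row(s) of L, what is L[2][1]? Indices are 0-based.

Step 1: L[0][0] = √(16) = 4.
  L[1][0] = (8) / L[0][0] = 2.
Step 2: L[1][1] = √(4) = 2.
  L[2][0] = (-8) / L[0][0] = -2.
  L[2][1] = (-6) / L[1][1] = -3.
Step 3: L[2][2] = √(16) = 4.

L[2][1] = -3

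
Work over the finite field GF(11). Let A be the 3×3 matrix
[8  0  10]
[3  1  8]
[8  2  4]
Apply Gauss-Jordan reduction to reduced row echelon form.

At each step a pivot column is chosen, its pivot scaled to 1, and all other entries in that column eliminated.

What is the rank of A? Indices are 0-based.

step 1: normalize row 0 (÷8) = (1, 0, 4)
  row 1: subtract 3×row0 = (0, 1, 7)
  row 2: subtract 8×row0 = (0, 2, 5)
step 2: normalize row 1 (÷1) = (0, 1, 7)
  row 2: subtract 2×row1 = (0, 0, 2)
step 3: normalize row 2 (÷2) = (0, 0, 1)
  row 0: subtract 4×row2 = (1, 0, 0)
  row 1: subtract 7×row2 = (0, 1, 0)

rank = 3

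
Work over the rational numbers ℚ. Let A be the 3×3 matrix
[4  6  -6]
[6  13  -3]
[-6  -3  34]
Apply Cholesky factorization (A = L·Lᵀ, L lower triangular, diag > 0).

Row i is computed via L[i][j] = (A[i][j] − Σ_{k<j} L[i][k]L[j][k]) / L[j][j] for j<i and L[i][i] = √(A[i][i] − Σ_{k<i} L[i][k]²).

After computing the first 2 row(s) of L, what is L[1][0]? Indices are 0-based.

L[1][0] = 3

Step 1: L[0][0] = √(4) = 2.
  L[1][0] = (6) / L[0][0] = 3.
Step 2: L[1][1] = √(4) = 2.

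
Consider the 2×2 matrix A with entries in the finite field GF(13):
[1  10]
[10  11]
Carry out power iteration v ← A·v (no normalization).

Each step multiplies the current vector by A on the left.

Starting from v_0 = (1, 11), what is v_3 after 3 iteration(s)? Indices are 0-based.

v_0 = (1, 11).
v_1 = A·v_0 = (7, 1).
v_2 = A·v_1 = (4, 3).
v_3 = A·v_2 = (8, 8).

v_3 = (8, 8)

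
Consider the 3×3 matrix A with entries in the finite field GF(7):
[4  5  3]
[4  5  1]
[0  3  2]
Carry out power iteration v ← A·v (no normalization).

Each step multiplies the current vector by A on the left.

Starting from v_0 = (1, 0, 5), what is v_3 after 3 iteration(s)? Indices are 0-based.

v_0 = (1, 0, 5).
v_1 = A·v_0 = (5, 2, 3).
v_2 = A·v_1 = (4, 5, 5).
v_3 = A·v_2 = (0, 4, 4).

v_3 = (0, 4, 4)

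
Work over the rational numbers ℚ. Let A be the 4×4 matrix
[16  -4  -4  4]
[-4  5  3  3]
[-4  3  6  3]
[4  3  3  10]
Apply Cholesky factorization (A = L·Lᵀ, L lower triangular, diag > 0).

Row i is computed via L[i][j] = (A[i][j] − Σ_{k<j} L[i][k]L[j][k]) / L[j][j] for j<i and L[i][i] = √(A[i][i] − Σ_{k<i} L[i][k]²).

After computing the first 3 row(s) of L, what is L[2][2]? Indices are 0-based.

L[2][2] = 2

Step 1: L[0][0] = √(16) = 4.
  L[1][0] = (-4) / L[0][0] = -1.
Step 2: L[1][1] = √(4) = 2.
  L[2][0] = (-4) / L[0][0] = -1.
  L[2][1] = (2) / L[1][1] = 1.
Step 3: L[2][2] = √(4) = 2.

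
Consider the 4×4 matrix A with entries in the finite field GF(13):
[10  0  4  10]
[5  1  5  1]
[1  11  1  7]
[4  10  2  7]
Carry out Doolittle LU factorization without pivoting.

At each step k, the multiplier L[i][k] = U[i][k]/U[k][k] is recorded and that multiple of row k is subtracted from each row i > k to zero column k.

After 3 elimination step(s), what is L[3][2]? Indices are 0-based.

Step 1: pivot at (0,0) is 10.
  row1 ← row1 − (7)·row0  ⇒  L[1][0]=7, U row1=(0, 1, 3, 9)
  row2 ← row2 − (4)·row0  ⇒  L[2][0]=4, U row2=(0, 11, 11, 6)
  row3 ← row3 − (3)·row0  ⇒  L[3][0]=3, U row3=(0, 10, 3, 3)
Step 2: pivot at (1,1) is 1.
  row2 ← row2 − (11)·row1  ⇒  L[2][1]=11, U row2=(0, 0, 4, 11)
  row3 ← row3 − (10)·row1  ⇒  L[3][1]=10, U row3=(0, 0, 12, 4)
Step 3: pivot at (2,2) is 4.
  row3 ← row3 − (3)·row2  ⇒  L[3][2]=3, U row3=(0, 0, 0, 10)

L[3][2] = 3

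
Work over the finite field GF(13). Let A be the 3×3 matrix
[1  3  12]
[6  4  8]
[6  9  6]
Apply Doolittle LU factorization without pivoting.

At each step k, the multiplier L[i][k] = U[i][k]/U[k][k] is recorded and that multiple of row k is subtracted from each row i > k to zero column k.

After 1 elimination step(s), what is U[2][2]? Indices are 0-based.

k=0: U[0][0]=1
  eliminate (1,0): mult=6, new row 1: (0, 12, 1); set L[1][0]=6
  eliminate (2,0): mult=6, new row 2: (0, 4, 12); set L[2][0]=6

U[2][2] = 12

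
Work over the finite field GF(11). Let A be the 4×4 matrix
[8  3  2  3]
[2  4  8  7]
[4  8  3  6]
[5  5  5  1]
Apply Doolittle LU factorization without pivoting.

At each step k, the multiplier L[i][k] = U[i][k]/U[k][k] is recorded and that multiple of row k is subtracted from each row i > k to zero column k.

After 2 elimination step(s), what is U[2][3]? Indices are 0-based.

U[2][3] = 3

Step 1: pivot at (0,0) is 8.
  row1 ← row1 − (3)·row0  ⇒  L[1][0]=3, U row1=(0, 6, 2, 9)
  row2 ← row2 − (6)·row0  ⇒  L[2][0]=6, U row2=(0, 1, 2, 10)
  row3 ← row3 − (2)·row0  ⇒  L[3][0]=2, U row3=(0, 10, 1, 6)
Step 2: pivot at (1,1) is 6.
  row2 ← row2 − (2)·row1  ⇒  L[2][1]=2, U row2=(0, 0, 9, 3)
  row3 ← row3 − (9)·row1  ⇒  L[3][1]=9, U row3=(0, 0, 5, 2)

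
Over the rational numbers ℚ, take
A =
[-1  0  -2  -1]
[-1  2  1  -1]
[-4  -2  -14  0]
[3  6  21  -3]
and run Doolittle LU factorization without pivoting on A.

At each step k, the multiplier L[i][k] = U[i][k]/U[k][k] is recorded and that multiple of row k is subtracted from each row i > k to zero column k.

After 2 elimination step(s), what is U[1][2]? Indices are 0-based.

Step 1: pivot at (0,0) is -1.
  row1 ← row1 − (1)·row0  ⇒  L[1][0]=1, U row1=(0, 2, 3, 0)
  row2 ← row2 − (4)·row0  ⇒  L[2][0]=4, U row2=(0, -2, -6, 4)
  row3 ← row3 − (-3)·row0  ⇒  L[3][0]=-3, U row3=(0, 6, 15, -6)
Step 2: pivot at (1,1) is 2.
  row2 ← row2 − (-1)·row1  ⇒  L[2][1]=-1, U row2=(0, 0, -3, 4)
  row3 ← row3 − (3)·row1  ⇒  L[3][1]=3, U row3=(0, 0, 6, -6)

U[1][2] = 3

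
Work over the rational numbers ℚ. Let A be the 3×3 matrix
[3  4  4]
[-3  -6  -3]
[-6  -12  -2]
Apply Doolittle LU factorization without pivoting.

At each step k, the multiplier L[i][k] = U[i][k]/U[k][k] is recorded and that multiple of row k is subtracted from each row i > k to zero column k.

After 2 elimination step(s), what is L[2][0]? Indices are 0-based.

Step 1: pivot at (0,0) is 3.
  row1 ← row1 − (-1)·row0  ⇒  L[1][0]=-1, U row1=(0, -2, 1)
  row2 ← row2 − (-2)·row0  ⇒  L[2][0]=-2, U row2=(0, -4, 6)
Step 2: pivot at (1,1) is -2.
  row2 ← row2 − (2)·row1  ⇒  L[2][1]=2, U row2=(0, 0, 4)

L[2][0] = -2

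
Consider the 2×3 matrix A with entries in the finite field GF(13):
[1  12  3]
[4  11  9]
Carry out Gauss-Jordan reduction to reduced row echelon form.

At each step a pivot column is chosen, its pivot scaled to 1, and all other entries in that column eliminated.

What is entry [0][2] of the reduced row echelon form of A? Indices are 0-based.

pivot(0,0)=1: scale R0 → (1, 12, 3)
  clear (1,0): R1 −= (4)R0 → (0, 2, 10)
pivot(1,1)=2: scale R1 → (0, 1, 5)
  clear (0,1): R0 −= (12)R1 → (1, 0, 8)

M[0][2] = 8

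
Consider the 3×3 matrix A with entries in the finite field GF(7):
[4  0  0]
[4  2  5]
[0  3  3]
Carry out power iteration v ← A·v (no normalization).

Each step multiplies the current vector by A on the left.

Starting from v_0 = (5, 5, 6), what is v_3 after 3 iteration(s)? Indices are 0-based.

v_0 = (5, 5, 6).
v_1 = A·v_0 = (6, 4, 5).
v_2 = A·v_1 = (3, 1, 6).
v_3 = A·v_2 = (5, 2, 0).

v_3 = (5, 2, 0)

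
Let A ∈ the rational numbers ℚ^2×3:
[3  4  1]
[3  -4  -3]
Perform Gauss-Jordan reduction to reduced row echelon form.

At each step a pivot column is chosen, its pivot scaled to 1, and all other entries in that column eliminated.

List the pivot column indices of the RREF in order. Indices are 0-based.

pivot columns: 0, 1

[1] R0 /= 3  ⇒  (1, 4/3, 1/3)
     R1 -= 3·R0  ⇒  (0, -8, -4)
[2] R1 /= -8  ⇒  (0, 1, 1/2)
     R0 -= 4/3·R1  ⇒  (1, 0, -1/3)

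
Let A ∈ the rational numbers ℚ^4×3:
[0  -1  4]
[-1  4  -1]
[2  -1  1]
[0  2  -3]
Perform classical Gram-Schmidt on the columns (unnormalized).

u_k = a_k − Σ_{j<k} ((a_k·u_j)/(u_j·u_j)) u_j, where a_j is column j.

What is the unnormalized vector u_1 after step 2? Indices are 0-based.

u_1 = (-1, 14/5, 7/5, 2)

Step 1: u_0 = a_0 = (0, -1, 2, 0).
Step 2: u_1 = a_1 − (-6/5)·u_0 = (-1, 14/5, 7/5, 2).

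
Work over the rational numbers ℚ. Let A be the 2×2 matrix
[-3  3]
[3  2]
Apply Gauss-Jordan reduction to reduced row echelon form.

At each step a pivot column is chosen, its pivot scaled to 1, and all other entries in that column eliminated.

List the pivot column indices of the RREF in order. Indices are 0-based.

pivot columns: 0, 1

pivot(0,0)=-3: scale R0 → (1, -1)
  clear (1,0): R1 −= (3)R0 → (0, 5)
pivot(1,1)=5: scale R1 → (0, 1)
  clear (0,1): R0 −= (-1)R1 → (1, 0)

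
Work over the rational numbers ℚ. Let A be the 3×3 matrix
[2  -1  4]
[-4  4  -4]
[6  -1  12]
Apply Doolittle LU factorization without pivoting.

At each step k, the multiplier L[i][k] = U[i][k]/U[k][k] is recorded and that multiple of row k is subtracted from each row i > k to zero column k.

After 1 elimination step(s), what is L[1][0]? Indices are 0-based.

k=0: U[0][0]=2
  eliminate (1,0): mult=-2, new row 1: (0, 2, 4); set L[1][0]=-2
  eliminate (2,0): mult=3, new row 2: (0, 2, 0); set L[2][0]=3

L[1][0] = -2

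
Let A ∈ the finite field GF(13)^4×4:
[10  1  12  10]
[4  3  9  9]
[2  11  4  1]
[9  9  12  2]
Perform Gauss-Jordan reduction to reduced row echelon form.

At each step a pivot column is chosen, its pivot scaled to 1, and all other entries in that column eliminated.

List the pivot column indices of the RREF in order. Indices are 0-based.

pivot columns: 0, 1, 2, 3

[1] R0 /= 10  ⇒  (1, 4, 9, 1)
     R1 -= 4·R0  ⇒  (0, 0, 12, 5)
     R2 -= 2·R0  ⇒  (0, 3, 12, 12)
     R3 -= 9·R0  ⇒  (0, 12, 9, 6)
[2] R1 <-> R2
[2] R1 /= 3  ⇒  (0, 1, 4, 4)
     R0 -= 4·R1  ⇒  (1, 0, 6, 11)
     R3 -= 12·R1  ⇒  (0, 0, 0, 10)
[3] R2 /= 12  ⇒  (0, 0, 1, 8)
     R0 -= 6·R2  ⇒  (1, 0, 0, 2)
     R1 -= 4·R2  ⇒  (0, 1, 0, 11)
[4] R3 /= 10  ⇒  (0, 0, 0, 1)
     R0 -= 2·R3  ⇒  (1, 0, 0, 0)
     R1 -= 11·R3  ⇒  (0, 1, 0, 0)
     R2 -= 8·R3  ⇒  (0, 0, 1, 0)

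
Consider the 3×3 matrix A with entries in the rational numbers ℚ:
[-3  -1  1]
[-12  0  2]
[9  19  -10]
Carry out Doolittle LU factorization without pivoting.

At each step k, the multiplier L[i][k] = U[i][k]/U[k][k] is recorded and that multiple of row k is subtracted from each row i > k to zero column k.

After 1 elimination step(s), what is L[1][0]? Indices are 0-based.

L[1][0] = 4

Step 1: pivot at (0,0) is -3.
  row1 ← row1 − (4)·row0  ⇒  L[1][0]=4, U row1=(0, 4, -2)
  row2 ← row2 − (-3)·row0  ⇒  L[2][0]=-3, U row2=(0, 16, -7)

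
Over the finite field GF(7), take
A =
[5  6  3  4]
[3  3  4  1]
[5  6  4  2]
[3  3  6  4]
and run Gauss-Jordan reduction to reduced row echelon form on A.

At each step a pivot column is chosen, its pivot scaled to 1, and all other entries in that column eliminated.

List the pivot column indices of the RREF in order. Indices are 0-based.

pivot columns: 0, 1, 2

[1] R0 /= 5  ⇒  (1, 4, 2, 5)
     R1 -= 3·R0  ⇒  (0, 5, 5, 0)
     R2 -= 5·R0  ⇒  (0, 0, 1, 5)
     R3 -= 3·R0  ⇒  (0, 5, 0, 3)
[2] R1 /= 5  ⇒  (0, 1, 1, 0)
     R0 -= 4·R1  ⇒  (1, 0, 5, 5)
     R3 -= 5·R1  ⇒  (0, 0, 2, 3)
[3] R2 /= 1  ⇒  (0, 0, 1, 5)
     R0 -= 5·R2  ⇒  (1, 0, 0, 1)
     R1 -= 1·R2  ⇒  (0, 1, 0, 2)
     R3 -= 2·R2  ⇒  (0, 0, 0, 0)
column 3 empty below row 3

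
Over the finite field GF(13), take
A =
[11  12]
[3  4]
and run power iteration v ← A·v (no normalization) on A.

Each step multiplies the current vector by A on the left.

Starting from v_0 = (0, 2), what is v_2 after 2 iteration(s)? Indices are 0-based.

v_0 = (0, 2).
v_1 = A·v_0 = (11, 8).
v_2 = A·v_1 = (9, 0).

v_2 = (9, 0)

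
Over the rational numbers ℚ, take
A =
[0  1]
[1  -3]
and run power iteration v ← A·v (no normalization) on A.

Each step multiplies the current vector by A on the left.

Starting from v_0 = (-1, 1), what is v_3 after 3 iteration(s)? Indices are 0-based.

v_0 = (-1, 1).
v_1 = A·v_0 = (1, -4).
v_2 = A·v_1 = (-4, 13).
v_3 = A·v_2 = (13, -43).

v_3 = (13, -43)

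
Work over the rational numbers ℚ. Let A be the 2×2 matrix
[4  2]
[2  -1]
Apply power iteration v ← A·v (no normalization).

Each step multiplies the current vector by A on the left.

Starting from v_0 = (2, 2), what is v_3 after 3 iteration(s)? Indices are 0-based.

v_0 = (2, 2).
v_1 = A·v_0 = (12, 2).
v_2 = A·v_1 = (52, 22).
v_3 = A·v_2 = (252, 82).

v_3 = (252, 82)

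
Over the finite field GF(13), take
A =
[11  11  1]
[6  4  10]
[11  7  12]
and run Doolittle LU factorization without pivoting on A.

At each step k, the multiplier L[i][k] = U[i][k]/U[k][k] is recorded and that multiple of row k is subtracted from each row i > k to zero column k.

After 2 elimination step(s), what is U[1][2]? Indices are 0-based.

[col 0] pivot 11
  R1 -= 10*R0 → (0, 11, 0)  (L[1][0] := 10)
  R2 -= 1*R0 → (0, 9, 11)  (L[2][0] := 1)
[col 1] pivot 11
  R2 -= 2*R1 → (0, 0, 11)  (L[2][1] := 2)

U[1][2] = 0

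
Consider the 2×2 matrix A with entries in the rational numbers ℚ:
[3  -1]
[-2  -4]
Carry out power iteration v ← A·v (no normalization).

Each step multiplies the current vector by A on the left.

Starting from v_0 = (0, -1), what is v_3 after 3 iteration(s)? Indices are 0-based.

v_0 = (0, -1).
v_1 = A·v_0 = (1, 4).
v_2 = A·v_1 = (-1, -18).
v_3 = A·v_2 = (15, 74).

v_3 = (15, 74)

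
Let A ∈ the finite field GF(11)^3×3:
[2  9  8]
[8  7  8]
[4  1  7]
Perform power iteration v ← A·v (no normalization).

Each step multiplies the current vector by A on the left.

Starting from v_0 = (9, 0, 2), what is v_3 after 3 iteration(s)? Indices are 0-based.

v_0 = (9, 0, 2).
v_1 = A·v_0 = (1, 0, 6).
v_2 = A·v_1 = (6, 1, 2).
v_3 = A·v_2 = (4, 5, 6).

v_3 = (4, 5, 6)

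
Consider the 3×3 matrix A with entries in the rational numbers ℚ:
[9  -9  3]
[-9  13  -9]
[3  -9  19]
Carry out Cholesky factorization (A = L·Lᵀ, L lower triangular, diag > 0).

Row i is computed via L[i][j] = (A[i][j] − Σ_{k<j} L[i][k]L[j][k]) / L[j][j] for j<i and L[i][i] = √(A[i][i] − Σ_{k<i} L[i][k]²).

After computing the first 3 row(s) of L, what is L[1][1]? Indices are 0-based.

L[1][1] = 2

Step 1: L[0][0] = √(9) = 3.
  L[1][0] = (-9) / L[0][0] = -3.
Step 2: L[1][1] = √(4) = 2.
  L[2][0] = (3) / L[0][0] = 1.
  L[2][1] = (-6) / L[1][1] = -3.
Step 3: L[2][2] = √(9) = 3.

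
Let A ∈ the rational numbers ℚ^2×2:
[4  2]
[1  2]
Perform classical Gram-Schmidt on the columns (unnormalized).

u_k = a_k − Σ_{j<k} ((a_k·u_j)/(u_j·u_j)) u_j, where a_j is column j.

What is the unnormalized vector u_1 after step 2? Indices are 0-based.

Step 1: u_0 = a_0 = (4, 1).
Step 2: u_1 = a_1 − (10/17)·u_0 = (-6/17, 24/17).

u_1 = (-6/17, 24/17)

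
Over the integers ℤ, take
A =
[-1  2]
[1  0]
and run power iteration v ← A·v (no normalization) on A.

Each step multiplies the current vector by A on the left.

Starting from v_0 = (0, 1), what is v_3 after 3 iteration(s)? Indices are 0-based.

v_3 = (6, -2)

v_0 = (0, 1).
v_1 = A·v_0 = (2, 0).
v_2 = A·v_1 = (-2, 2).
v_3 = A·v_2 = (6, -2).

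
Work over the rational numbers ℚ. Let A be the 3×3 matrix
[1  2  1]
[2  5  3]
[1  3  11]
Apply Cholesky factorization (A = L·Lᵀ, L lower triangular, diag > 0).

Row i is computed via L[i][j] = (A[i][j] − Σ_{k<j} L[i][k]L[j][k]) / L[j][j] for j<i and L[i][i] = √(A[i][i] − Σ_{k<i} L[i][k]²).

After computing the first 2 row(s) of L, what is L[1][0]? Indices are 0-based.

L[1][0] = 2

Step 1: L[0][0] = √(1) = 1.
  L[1][0] = (2) / L[0][0] = 2.
Step 2: L[1][1] = √(1) = 1.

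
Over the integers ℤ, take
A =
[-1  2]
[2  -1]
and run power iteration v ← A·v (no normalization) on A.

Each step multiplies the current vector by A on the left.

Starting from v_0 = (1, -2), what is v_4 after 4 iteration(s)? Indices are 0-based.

v_0 = (1, -2).
v_1 = A·v_0 = (-5, 4).
v_2 = A·v_1 = (13, -14).
v_3 = A·v_2 = (-41, 40).
v_4 = A·v_3 = (121, -122).

v_4 = (121, -122)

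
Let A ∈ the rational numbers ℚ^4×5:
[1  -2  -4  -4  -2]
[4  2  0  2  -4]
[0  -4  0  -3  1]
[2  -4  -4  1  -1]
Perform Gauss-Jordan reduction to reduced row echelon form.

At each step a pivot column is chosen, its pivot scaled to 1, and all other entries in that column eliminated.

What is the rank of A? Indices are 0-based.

[1] R0 /= 1  ⇒  (1, -2, -4, -4, -2)
     R1 -= 4·R0  ⇒  (0, 10, 16, 18, 4)
     R3 -= 2·R0  ⇒  (0, 0, 4, 9, 3)
[2] R1 /= 10  ⇒  (0, 1, 8/5, 9/5, 2/5)
     R0 -= -2·R1  ⇒  (1, 0, -4/5, -2/5, -6/5)
     R2 -= -4·R1  ⇒  (0, 0, 32/5, 21/5, 13/5)
[3] R2 /= 32/5  ⇒  (0, 0, 1, 21/32, 13/32)
     R0 -= -4/5·R2  ⇒  (1, 0, 0, 1/8, -7/8)
     R1 -= 8/5·R2  ⇒  (0, 1, 0, 3/4, -1/4)
     R3 -= 4·R2  ⇒  (0, 0, 0, 51/8, 11/8)
[4] R3 /= 51/8  ⇒  (0, 0, 0, 1, 11/51)
     R0 -= 1/8·R3  ⇒  (1, 0, 0, 0, -46/51)
     R1 -= 3/4·R3  ⇒  (0, 1, 0, 0, -7/17)
     R2 -= 21/32·R3  ⇒  (0, 0, 1, 0, 9/34)

rank = 4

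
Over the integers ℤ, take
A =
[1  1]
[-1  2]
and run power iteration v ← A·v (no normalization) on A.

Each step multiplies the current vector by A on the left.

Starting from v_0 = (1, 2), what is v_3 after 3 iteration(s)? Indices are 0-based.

v_3 = (9, 0)

v_0 = (1, 2).
v_1 = A·v_0 = (3, 3).
v_2 = A·v_1 = (6, 3).
v_3 = A·v_2 = (9, 0).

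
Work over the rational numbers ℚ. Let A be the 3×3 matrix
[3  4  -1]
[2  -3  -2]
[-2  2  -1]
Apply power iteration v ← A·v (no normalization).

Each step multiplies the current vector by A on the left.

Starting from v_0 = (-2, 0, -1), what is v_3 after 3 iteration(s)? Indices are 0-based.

v_3 = (-141, -16, 27)

v_0 = (-2, 0, -1).
v_1 = A·v_0 = (-5, -2, 5).
v_2 = A·v_1 = (-28, -14, 1).
v_3 = A·v_2 = (-141, -16, 27).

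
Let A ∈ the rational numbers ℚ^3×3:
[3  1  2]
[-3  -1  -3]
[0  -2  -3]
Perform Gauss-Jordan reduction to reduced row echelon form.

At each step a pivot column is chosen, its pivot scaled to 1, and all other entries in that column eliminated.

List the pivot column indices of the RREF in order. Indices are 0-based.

pivot columns: 0, 1, 2

step 1: normalize row 0 (÷3) = (1, 1/3, 2/3)
  row 1: subtract -3×row0 = (0, 0, -1)
step 2: exchange rows 1,2
step 2: normalize row 1 (÷-2) = (0, 1, 3/2)
  row 0: subtract 1/3×row1 = (1, 0, 1/6)
step 3: normalize row 2 (÷-1) = (0, 0, 1)
  row 0: subtract 1/6×row2 = (1, 0, 0)
  row 1: subtract 3/2×row2 = (0, 1, 0)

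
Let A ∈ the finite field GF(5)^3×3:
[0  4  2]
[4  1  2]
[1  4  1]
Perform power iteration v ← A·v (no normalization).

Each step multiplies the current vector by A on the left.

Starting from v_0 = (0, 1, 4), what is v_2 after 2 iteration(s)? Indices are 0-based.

v_0 = (0, 1, 4).
v_1 = A·v_0 = (2, 4, 3).
v_2 = A·v_1 = (2, 3, 1).

v_2 = (2, 3, 1)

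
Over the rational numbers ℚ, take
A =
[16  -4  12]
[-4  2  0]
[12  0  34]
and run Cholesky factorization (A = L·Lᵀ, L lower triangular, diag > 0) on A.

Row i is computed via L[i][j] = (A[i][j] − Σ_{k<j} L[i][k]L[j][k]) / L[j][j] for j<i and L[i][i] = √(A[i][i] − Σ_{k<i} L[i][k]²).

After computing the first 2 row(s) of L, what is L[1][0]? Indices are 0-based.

L[1][0] = -1

Step 1: L[0][0] = √(16) = 4.
  L[1][0] = (-4) / L[0][0] = -1.
Step 2: L[1][1] = √(1) = 1.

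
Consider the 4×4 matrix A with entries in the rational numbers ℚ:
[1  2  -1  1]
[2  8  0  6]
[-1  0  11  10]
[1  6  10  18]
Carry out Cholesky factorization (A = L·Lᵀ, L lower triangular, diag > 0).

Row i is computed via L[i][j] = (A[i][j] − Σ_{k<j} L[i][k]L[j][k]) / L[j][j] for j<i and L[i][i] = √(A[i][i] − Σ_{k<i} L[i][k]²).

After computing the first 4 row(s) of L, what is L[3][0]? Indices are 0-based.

L[3][0] = 1

Step 1: L[0][0] = √(1) = 1.
  L[1][0] = (2) / L[0][0] = 2.
Step 2: L[1][1] = √(4) = 2.
  L[2][0] = (-1) / L[0][0] = -1.
  L[2][1] = (2) / L[1][1] = 1.
Step 3: L[2][2] = √(9) = 3.
  L[3][0] = (1) / L[0][0] = 1.
  L[3][1] = (4) / L[1][1] = 2.
  L[3][2] = (9) / L[2][2] = 3.
Step 4: L[3][3] = √(4) = 2.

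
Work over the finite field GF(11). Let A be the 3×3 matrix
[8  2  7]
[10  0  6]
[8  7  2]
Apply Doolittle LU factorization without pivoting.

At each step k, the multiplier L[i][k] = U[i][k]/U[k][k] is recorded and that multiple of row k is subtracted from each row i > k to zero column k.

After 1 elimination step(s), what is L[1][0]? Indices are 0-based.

L[1][0] = 4

k=0: U[0][0]=8
  eliminate (1,0): mult=4, new row 1: (0, 3, 0); set L[1][0]=4
  eliminate (2,0): mult=1, new row 2: (0, 5, 6); set L[2][0]=1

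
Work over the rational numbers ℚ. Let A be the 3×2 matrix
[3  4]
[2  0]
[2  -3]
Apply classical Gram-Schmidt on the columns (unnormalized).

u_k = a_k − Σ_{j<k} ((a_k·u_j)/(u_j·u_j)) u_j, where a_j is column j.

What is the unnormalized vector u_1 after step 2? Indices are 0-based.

Step 1: u_0 = a_0 = (3, 2, 2).
Step 2: u_1 = a_1 − (6/17)·u_0 = (50/17, -12/17, -63/17).

u_1 = (50/17, -12/17, -63/17)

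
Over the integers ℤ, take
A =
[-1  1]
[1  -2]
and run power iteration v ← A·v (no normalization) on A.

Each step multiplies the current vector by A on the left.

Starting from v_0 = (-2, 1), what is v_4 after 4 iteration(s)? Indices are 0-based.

v_0 = (-2, 1).
v_1 = A·v_0 = (3, -4).
v_2 = A·v_1 = (-7, 11).
v_3 = A·v_2 = (18, -29).
v_4 = A·v_3 = (-47, 76).

v_4 = (-47, 76)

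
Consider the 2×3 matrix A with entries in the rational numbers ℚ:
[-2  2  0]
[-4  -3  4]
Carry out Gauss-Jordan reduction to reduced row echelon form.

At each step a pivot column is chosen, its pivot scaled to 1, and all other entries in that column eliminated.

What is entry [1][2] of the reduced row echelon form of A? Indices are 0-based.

[1] R0 /= -2  ⇒  (1, -1, 0)
     R1 -= -4·R0  ⇒  (0, -7, 4)
[2] R1 /= -7  ⇒  (0, 1, -4/7)
     R0 -= -1·R1  ⇒  (1, 0, -4/7)

M[1][2] = -4/7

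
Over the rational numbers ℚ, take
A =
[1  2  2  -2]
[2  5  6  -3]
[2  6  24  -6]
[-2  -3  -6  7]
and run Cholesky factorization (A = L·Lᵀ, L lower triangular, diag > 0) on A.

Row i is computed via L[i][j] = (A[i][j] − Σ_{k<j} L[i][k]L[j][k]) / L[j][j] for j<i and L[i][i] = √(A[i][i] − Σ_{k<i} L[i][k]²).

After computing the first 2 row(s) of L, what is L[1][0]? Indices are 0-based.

Step 1: L[0][0] = √(1) = 1.
  L[1][0] = (2) / L[0][0] = 2.
Step 2: L[1][1] = √(1) = 1.

L[1][0] = 2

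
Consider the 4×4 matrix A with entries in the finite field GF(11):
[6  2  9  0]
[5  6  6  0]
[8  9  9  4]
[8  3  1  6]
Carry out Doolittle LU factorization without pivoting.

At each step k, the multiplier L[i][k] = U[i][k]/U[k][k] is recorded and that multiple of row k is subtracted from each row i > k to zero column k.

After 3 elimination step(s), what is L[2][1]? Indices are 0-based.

L[2][1] = 4

Step 1: pivot at (0,0) is 6.
  row1 ← row1 − (10)·row0  ⇒  L[1][0]=10, U row1=(0, 8, 4, 0)
  row2 ← row2 − (5)·row0  ⇒  L[2][0]=5, U row2=(0, 10, 8, 4)
  row3 ← row3 − (5)·row0  ⇒  L[3][0]=5, U row3=(0, 4, 0, 6)
Step 2: pivot at (1,1) is 8.
  row2 ← row2 − (4)·row1  ⇒  L[2][1]=4, U row2=(0, 0, 3, 4)
  row3 ← row3 − (6)·row1  ⇒  L[3][1]=6, U row3=(0, 0, 9, 6)
Step 3: pivot at (2,2) is 3.
  row3 ← row3 − (3)·row2  ⇒  L[3][2]=3, U row3=(0, 0, 0, 5)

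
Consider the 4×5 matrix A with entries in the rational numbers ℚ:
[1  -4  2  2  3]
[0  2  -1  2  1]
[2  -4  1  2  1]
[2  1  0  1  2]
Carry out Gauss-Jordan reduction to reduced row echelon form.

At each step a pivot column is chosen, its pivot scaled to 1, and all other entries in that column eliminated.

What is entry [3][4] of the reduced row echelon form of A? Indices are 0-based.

pivot(0,0)=1: scale R0 → (1, -4, 2, 2, 3)
  clear (2,0): R2 −= (2)R0 → (0, 4, -3, -2, -5)
  clear (3,0): R3 −= (2)R0 → (0, 9, -4, -3, -4)
pivot(1,1)=2: scale R1 → (0, 1, -1/2, 1, 1/2)
  clear (0,1): R0 −= (-4)R1 → (1, 0, 0, 6, 5)
  clear (2,1): R2 −= (4)R1 → (0, 0, -1, -6, -7)
  clear (3,1): R3 −= (9)R1 → (0, 0, 1/2, -12, -17/2)
pivot(2,2)=-1: scale R2 → (0, 0, 1, 6, 7)
  clear (1,2): R1 −= (-1/2)R2 → (0, 1, 0, 4, 4)
  clear (3,2): R3 −= (1/2)R2 → (0, 0, 0, -15, -12)
pivot(3,3)=-15: scale R3 → (0, 0, 0, 1, 4/5)
  clear (0,3): R0 −= (6)R3 → (1, 0, 0, 0, 1/5)
  clear (1,3): R1 −= (4)R3 → (0, 1, 0, 0, 4/5)
  clear (2,3): R2 −= (6)R3 → (0, 0, 1, 0, 11/5)

M[3][4] = 4/5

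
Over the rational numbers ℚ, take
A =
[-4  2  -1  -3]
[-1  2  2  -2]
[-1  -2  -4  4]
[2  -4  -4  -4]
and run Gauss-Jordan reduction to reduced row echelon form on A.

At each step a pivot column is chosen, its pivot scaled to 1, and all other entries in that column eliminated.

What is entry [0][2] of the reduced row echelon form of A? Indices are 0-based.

pivot(0,0)=-4: scale R0 → (1, -1/2, 1/4, 3/4)
  clear (1,0): R1 −= (-1)R0 → (0, 3/2, 9/4, -5/4)
  clear (2,0): R2 −= (-1)R0 → (0, -5/2, -15/4, 19/4)
  clear (3,0): R3 −= (2)R0 → (0, -3, -9/2, -11/2)
pivot(1,1)=3/2: scale R1 → (0, 1, 3/2, -5/6)
  clear (0,1): R0 −= (-1/2)R1 → (1, 0, 1, 1/3)
  clear (2,1): R2 −= (-5/2)R1 → (0, 0, 0, 8/3)
  clear (3,1): R3 −= (-3)R1 → (0, 0, 0, -8)
col 2: no nonzero at/below row 2; advance.
pivot(2,3)=8/3: scale R2 → (0, 0, 0, 1)
  clear (0,3): R0 −= (1/3)R2 → (1, 0, 1, 0)
  clear (1,3): R1 −= (-5/6)R2 → (0, 1, 3/2, 0)
  clear (3,3): R3 −= (-8)R2 → (0, 0, 0, 0)

M[0][2] = 1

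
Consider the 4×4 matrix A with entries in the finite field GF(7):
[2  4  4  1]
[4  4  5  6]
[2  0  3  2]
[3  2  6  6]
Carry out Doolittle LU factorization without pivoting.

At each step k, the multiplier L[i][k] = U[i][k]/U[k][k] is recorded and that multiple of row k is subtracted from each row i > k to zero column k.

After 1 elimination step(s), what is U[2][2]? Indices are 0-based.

U[2][2] = 6

[col 0] pivot 2
  R1 -= 2*R0 → (0, 3, 4, 4)  (L[1][0] := 2)
  R2 -= 1*R0 → (0, 3, 6, 1)  (L[2][0] := 1)
  R3 -= 5*R0 → (0, 3, 0, 1)  (L[3][0] := 5)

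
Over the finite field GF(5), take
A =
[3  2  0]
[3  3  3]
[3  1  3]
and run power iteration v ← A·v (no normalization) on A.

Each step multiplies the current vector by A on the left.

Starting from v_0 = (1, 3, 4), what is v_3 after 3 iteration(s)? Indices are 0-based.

v_3 = (1, 4, 3)

v_0 = (1, 3, 4).
v_1 = A·v_0 = (4, 4, 3).
v_2 = A·v_1 = (0, 3, 0).
v_3 = A·v_2 = (1, 4, 3).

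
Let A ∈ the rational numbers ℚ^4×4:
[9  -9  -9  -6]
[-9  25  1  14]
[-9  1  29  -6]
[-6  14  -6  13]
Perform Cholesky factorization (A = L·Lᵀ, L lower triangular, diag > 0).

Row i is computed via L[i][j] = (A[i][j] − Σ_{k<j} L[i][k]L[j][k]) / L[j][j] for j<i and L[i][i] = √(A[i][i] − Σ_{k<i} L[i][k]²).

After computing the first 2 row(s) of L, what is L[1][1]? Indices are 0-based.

L[1][1] = 4

Step 1: L[0][0] = √(9) = 3.
  L[1][0] = (-9) / L[0][0] = -3.
Step 2: L[1][1] = √(16) = 4.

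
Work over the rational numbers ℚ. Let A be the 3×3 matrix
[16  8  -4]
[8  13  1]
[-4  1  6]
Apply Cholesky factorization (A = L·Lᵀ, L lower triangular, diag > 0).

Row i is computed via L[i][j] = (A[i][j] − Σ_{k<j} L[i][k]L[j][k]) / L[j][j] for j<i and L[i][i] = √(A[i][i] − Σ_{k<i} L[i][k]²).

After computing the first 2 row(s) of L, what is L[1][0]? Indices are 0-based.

L[1][0] = 2

Step 1: L[0][0] = √(16) = 4.
  L[1][0] = (8) / L[0][0] = 2.
Step 2: L[1][1] = √(9) = 3.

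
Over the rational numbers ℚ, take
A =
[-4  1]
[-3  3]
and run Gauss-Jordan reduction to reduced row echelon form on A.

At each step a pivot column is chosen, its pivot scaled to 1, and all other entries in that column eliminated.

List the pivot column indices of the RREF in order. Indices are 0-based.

pivot columns: 0, 1

pivot(0,0)=-4: scale R0 → (1, -1/4)
  clear (1,0): R1 −= (-3)R0 → (0, 9/4)
pivot(1,1)=9/4: scale R1 → (0, 1)
  clear (0,1): R0 −= (-1/4)R1 → (1, 0)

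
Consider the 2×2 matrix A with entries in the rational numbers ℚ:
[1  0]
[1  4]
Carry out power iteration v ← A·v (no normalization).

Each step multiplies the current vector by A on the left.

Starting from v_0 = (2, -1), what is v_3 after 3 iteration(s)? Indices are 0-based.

v_3 = (2, -22)

v_0 = (2, -1).
v_1 = A·v_0 = (2, -2).
v_2 = A·v_1 = (2, -6).
v_3 = A·v_2 = (2, -22).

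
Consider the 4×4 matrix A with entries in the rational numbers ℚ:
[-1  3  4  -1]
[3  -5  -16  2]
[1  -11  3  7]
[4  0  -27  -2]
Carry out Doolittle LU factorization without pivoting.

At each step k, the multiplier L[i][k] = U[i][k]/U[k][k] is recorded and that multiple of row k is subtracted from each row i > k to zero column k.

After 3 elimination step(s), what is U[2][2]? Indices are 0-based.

U[2][2] = -1

k=0: U[0][0]=-1
  eliminate (1,0): mult=-3, new row 1: (0, 4, -4, -1); set L[1][0]=-3
  eliminate (2,0): mult=-1, new row 2: (0, -8, 7, 6); set L[2][0]=-1
  eliminate (3,0): mult=-4, new row 3: (0, 12, -11, -6); set L[3][0]=-4
k=1: U[1][1]=4
  eliminate (2,1): mult=-2, new row 2: (0, 0, -1, 4); set L[2][1]=-2
  eliminate (3,1): mult=3, new row 3: (0, 0, 1, -3); set L[3][1]=3
k=2: U[2][2]=-1
  eliminate (3,2): mult=-1, new row 3: (0, 0, 0, 1); set L[3][2]=-1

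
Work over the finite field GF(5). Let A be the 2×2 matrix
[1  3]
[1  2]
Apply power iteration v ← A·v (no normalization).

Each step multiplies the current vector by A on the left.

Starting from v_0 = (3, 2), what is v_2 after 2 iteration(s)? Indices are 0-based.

v_2 = (0, 3)

v_0 = (3, 2).
v_1 = A·v_0 = (4, 2).
v_2 = A·v_1 = (0, 3).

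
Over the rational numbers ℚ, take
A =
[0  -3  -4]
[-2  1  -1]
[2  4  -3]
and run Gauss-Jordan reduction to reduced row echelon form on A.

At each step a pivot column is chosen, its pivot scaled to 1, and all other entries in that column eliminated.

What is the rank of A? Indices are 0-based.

rank = 3

step 1: exchange rows 0,1
step 1: normalize row 0 (÷-2) = (1, -1/2, 1/2)
  row 2: subtract 2×row0 = (0, 5, -4)
step 2: normalize row 1 (÷-3) = (0, 1, 4/3)
  row 0: subtract -1/2×row1 = (1, 0, 7/6)
  row 2: subtract 5×row1 = (0, 0, -32/3)
step 3: normalize row 2 (÷-32/3) = (0, 0, 1)
  row 0: subtract 7/6×row2 = (1, 0, 0)
  row 1: subtract 4/3×row2 = (0, 1, 0)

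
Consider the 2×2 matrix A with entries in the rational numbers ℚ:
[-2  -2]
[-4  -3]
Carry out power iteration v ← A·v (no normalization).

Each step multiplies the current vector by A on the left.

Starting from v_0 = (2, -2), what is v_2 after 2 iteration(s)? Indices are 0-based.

v_2 = (4, 6)

v_0 = (2, -2).
v_1 = A·v_0 = (0, -2).
v_2 = A·v_1 = (4, 6).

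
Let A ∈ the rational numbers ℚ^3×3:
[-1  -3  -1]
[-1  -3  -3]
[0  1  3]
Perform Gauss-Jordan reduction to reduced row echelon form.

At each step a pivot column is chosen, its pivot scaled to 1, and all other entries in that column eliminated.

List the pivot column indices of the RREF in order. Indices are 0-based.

pivot columns: 0, 1, 2

pivot(0,0)=-1: scale R0 → (1, 3, 1)
  clear (1,0): R1 −= (-1)R0 → (0, 0, -2)
pivot(1,1): swap R1↔R2
pivot(1,1)=1: scale R1 → (0, 1, 3)
  clear (0,1): R0 −= (3)R1 → (1, 0, -8)
pivot(2,2)=-2: scale R2 → (0, 0, 1)
  clear (0,2): R0 −= (-8)R2 → (1, 0, 0)
  clear (1,2): R1 −= (3)R2 → (0, 1, 0)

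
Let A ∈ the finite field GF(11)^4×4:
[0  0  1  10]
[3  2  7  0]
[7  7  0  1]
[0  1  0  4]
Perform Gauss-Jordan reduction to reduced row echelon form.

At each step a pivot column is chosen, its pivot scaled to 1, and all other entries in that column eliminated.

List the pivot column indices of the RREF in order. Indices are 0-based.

pivot(0,0): swap R0↔R1
pivot(0,0)=3: scale R0 → (1, 8, 6, 0)
  clear (2,0): R2 −= (7)R0 → (0, 6, 2, 1)
pivot(1,1): swap R1↔R2
pivot(1,1)=6: scale R1 → (0, 1, 4, 2)
  clear (0,1): R0 −= (8)R1 → (1, 0, 7, 6)
  clear (3,1): R3 −= (1)R1 → (0, 0, 7, 2)
pivot(2,2)=1: scale R2 → (0, 0, 1, 10)
  clear (0,2): R0 −= (7)R2 → (1, 0, 0, 2)
  clear (1,2): R1 −= (4)R2 → (0, 1, 0, 6)
  clear (3,2): R3 −= (7)R2 → (0, 0, 0, 9)
pivot(3,3)=9: scale R3 → (0, 0, 0, 1)
  clear (0,3): R0 −= (2)R3 → (1, 0, 0, 0)
  clear (1,3): R1 −= (6)R3 → (0, 1, 0, 0)
  clear (2,3): R2 −= (10)R3 → (0, 0, 1, 0)

pivot columns: 0, 1, 2, 3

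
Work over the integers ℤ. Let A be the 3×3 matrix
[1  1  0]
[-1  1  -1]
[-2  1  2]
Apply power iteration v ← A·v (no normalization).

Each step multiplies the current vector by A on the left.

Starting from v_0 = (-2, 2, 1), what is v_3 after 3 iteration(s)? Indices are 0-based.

v_3 = (-2, -27, 27)

v_0 = (-2, 2, 1).
v_1 = A·v_0 = (0, 3, 8).
v_2 = A·v_1 = (3, -5, 19).
v_3 = A·v_2 = (-2, -27, 27).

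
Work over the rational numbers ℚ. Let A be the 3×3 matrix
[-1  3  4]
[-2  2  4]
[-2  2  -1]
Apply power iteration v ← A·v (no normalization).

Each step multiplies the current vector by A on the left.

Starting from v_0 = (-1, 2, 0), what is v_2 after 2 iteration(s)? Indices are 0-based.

v_0 = (-1, 2, 0).
v_1 = A·v_0 = (7, 6, 6).
v_2 = A·v_1 = (35, 22, -8).

v_2 = (35, 22, -8)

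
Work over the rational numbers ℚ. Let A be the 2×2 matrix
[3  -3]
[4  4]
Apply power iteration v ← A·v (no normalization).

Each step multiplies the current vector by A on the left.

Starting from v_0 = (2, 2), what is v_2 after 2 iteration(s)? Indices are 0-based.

v_0 = (2, 2).
v_1 = A·v_0 = (0, 16).
v_2 = A·v_1 = (-48, 64).

v_2 = (-48, 64)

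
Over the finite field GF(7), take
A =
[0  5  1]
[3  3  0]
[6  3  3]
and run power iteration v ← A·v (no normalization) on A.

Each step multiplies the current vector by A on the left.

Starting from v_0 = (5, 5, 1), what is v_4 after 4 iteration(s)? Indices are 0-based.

v_4 = (1, 5, 3)

v_0 = (5, 5, 1).
v_1 = A·v_0 = (5, 2, 6).
v_2 = A·v_1 = (2, 0, 5).
v_3 = A·v_2 = (5, 6, 6).
v_4 = A·v_3 = (1, 5, 3).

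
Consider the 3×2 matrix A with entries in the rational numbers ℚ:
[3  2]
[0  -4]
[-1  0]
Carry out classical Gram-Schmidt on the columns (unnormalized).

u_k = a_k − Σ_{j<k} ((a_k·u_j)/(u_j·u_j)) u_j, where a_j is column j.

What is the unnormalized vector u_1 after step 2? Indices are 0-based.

Step 1: u_0 = a_0 = (3, 0, -1).
Step 2: u_1 = a_1 − (3/5)·u_0 = (1/5, -4, 3/5).

u_1 = (1/5, -4, 3/5)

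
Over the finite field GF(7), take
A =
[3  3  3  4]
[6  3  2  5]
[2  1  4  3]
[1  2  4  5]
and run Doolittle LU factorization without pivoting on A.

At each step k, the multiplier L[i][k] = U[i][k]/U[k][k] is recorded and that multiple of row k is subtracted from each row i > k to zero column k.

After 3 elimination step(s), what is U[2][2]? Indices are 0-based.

U[2][2] = 1

k=0: U[0][0]=3
  eliminate (1,0): mult=2, new row 1: (0, 4, 3, 4); set L[1][0]=2
  eliminate (2,0): mult=3, new row 2: (0, 6, 2, 5); set L[2][0]=3
  eliminate (3,0): mult=5, new row 3: (0, 1, 3, 6); set L[3][0]=5
k=1: U[1][1]=4
  eliminate (2,1): mult=5, new row 2: (0, 0, 1, 6); set L[2][1]=5
  eliminate (3,1): mult=2, new row 3: (0, 0, 4, 5); set L[3][1]=2
k=2: U[2][2]=1
  eliminate (3,2): mult=4, new row 3: (0, 0, 0, 2); set L[3][2]=4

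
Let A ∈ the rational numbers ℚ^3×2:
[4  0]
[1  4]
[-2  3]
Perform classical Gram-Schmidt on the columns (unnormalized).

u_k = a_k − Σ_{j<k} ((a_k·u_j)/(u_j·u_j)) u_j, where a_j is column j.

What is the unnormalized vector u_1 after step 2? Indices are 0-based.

Step 1: u_0 = a_0 = (4, 1, -2).
Step 2: u_1 = a_1 − (-2/21)·u_0 = (8/21, 86/21, 59/21).

u_1 = (8/21, 86/21, 59/21)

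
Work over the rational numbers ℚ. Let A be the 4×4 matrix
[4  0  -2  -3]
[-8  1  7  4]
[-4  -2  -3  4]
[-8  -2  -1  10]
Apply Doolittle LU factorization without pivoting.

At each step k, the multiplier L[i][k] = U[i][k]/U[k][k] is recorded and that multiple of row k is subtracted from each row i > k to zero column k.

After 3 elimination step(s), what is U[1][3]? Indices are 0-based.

U[1][3] = -2

Step 1: pivot at (0,0) is 4.
  row1 ← row1 − (-2)·row0  ⇒  L[1][0]=-2, U row1=(0, 1, 3, -2)
  row2 ← row2 − (-1)·row0  ⇒  L[2][0]=-1, U row2=(0, -2, -5, 1)
  row3 ← row3 − (-2)·row0  ⇒  L[3][0]=-2, U row3=(0, -2, -5, 4)
Step 2: pivot at (1,1) is 1.
  row2 ← row2 − (-2)·row1  ⇒  L[2][1]=-2, U row2=(0, 0, 1, -3)
  row3 ← row3 − (-2)·row1  ⇒  L[3][1]=-2, U row3=(0, 0, 1, 0)
Step 3: pivot at (2,2) is 1.
  row3 ← row3 − (1)·row2  ⇒  L[3][2]=1, U row3=(0, 0, 0, 3)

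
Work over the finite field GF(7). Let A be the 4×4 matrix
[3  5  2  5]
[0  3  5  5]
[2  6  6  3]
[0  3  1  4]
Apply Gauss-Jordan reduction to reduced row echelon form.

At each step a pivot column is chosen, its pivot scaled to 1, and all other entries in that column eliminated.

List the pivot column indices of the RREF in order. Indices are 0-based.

pivot columns: 0, 1, 2, 3

pivot(0,0)=3: scale R0 → (1, 4, 3, 4)
  clear (2,0): R2 −= (2)R0 → (0, 5, 0, 2)
pivot(1,1)=3: scale R1 → (0, 1, 4, 4)
  clear (0,1): R0 −= (4)R1 → (1, 0, 1, 2)
  clear (2,1): R2 −= (5)R1 → (0, 0, 1, 3)
  clear (3,1): R3 −= (3)R1 → (0, 0, 3, 6)
pivot(2,2)=1: scale R2 → (0, 0, 1, 3)
  clear (0,2): R0 −= (1)R2 → (1, 0, 0, 6)
  clear (1,2): R1 −= (4)R2 → (0, 1, 0, 6)
  clear (3,2): R3 −= (3)R2 → (0, 0, 0, 4)
pivot(3,3)=4: scale R3 → (0, 0, 0, 1)
  clear (0,3): R0 −= (6)R3 → (1, 0, 0, 0)
  clear (1,3): R1 −= (6)R3 → (0, 1, 0, 0)
  clear (2,3): R2 −= (3)R3 → (0, 0, 1, 0)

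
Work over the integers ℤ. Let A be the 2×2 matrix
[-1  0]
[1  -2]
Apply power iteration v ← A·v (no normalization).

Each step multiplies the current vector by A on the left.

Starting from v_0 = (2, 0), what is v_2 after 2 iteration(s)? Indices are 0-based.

v_0 = (2, 0).
v_1 = A·v_0 = (-2, 2).
v_2 = A·v_1 = (2, -6).

v_2 = (2, -6)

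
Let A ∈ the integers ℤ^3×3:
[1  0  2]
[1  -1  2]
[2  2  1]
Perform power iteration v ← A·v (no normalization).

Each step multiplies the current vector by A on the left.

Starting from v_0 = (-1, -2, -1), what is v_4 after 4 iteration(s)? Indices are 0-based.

v_4 = (-209, -178, -237)

v_0 = (-1, -2, -1).
v_1 = A·v_0 = (-3, -1, -7).
v_2 = A·v_1 = (-17, -16, -15).
v_3 = A·v_2 = (-47, -31, -81).
v_4 = A·v_3 = (-209, -178, -237).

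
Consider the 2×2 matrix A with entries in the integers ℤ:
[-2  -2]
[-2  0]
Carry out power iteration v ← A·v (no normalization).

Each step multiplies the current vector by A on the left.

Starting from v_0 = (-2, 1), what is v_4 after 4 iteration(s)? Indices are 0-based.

v_4 = (-112, -64)

v_0 = (-2, 1).
v_1 = A·v_0 = (2, 4).
v_2 = A·v_1 = (-12, -4).
v_3 = A·v_2 = (32, 24).
v_4 = A·v_3 = (-112, -64).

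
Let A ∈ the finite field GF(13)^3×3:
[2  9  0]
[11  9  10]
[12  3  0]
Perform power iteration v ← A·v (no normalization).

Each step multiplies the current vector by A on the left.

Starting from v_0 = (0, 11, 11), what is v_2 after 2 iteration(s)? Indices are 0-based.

v_2 = (12, 11, 8)

v_0 = (0, 11, 11).
v_1 = A·v_0 = (8, 1, 7).
v_2 = A·v_1 = (12, 11, 8).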